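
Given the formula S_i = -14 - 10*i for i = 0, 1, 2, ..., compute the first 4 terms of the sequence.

This is an arithmetic sequence.
i=0: S_0 = -14 + -10*0 = -14
i=1: S_1 = -14 + -10*1 = -24
i=2: S_2 = -14 + -10*2 = -34
i=3: S_3 = -14 + -10*3 = -44
The first 4 terms are: [-14, -24, -34, -44]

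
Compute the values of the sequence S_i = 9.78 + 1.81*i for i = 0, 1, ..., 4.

This is an arithmetic sequence.
i=0: S_0 = 9.78 + 1.81*0 = 9.78
i=1: S_1 = 9.78 + 1.81*1 = 11.59
i=2: S_2 = 9.78 + 1.81*2 = 13.4
i=3: S_3 = 9.78 + 1.81*3 = 15.21
i=4: S_4 = 9.78 + 1.81*4 = 17.02
The first 5 terms are: [9.78, 11.59, 13.4, 15.21, 17.02]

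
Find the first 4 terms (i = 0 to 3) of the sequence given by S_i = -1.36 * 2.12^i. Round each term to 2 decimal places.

This is a geometric sequence.
i=0: S_0 = -1.36 * 2.12^0 = -1.36
i=1: S_1 = -1.36 * 2.12^1 ≈ -2.88
i=2: S_2 = -1.36 * 2.12^2 ≈ -6.11
i=3: S_3 = -1.36 * 2.12^3 ≈ -12.96
The first 4 terms are: [-1.36, -2.88, -6.11, -12.96]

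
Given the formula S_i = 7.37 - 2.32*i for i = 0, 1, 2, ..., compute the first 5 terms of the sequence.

This is an arithmetic sequence.
i=0: S_0 = 7.37 + -2.32*0 = 7.37
i=1: S_1 = 7.37 + -2.32*1 = 5.05
i=2: S_2 = 7.37 + -2.32*2 = 2.73
i=3: S_3 = 7.37 + -2.32*3 = 0.41
i=4: S_4 = 7.37 + -2.32*4 = -1.91
The first 5 terms are: [7.37, 5.05, 2.73, 0.41, -1.91]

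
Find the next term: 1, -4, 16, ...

Ratios: -4 / 1 = -4.0
This is a geometric sequence with common ratio r = -4.
Next term = 16 * -4 = -64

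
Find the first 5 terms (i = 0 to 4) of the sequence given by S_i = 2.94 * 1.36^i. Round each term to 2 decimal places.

This is a geometric sequence.
i=0: S_0 = 2.94 * 1.36^0 = 2.94
i=1: S_1 = 2.94 * 1.36^1 ≈ 4.0
i=2: S_2 = 2.94 * 1.36^2 ≈ 5.44
i=3: S_3 = 2.94 * 1.36^3 ≈ 7.4
i=4: S_4 = 2.94 * 1.36^4 ≈ 10.06
The first 5 terms are: [2.94, 4.0, 5.44, 7.4, 10.06]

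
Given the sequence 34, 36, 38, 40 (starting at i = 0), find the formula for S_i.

Check differences: 36 - 34 = 2
38 - 36 = 2
Common difference d = 2.
First term a = 34.
Formula: S_i = 34 + 2*i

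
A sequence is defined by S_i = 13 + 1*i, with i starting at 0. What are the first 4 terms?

This is an arithmetic sequence.
i=0: S_0 = 13 + 1*0 = 13
i=1: S_1 = 13 + 1*1 = 14
i=2: S_2 = 13 + 1*2 = 15
i=3: S_3 = 13 + 1*3 = 16
The first 4 terms are: [13, 14, 15, 16]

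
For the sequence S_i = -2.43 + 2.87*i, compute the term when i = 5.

S_5 = -2.43 + 2.87*5 = -2.43 + 14.35 = 11.92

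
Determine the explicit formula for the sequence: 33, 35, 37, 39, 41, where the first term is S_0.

Check differences: 35 - 33 = 2
37 - 35 = 2
Common difference d = 2.
First term a = 33.
Formula: S_i = 33 + 2*i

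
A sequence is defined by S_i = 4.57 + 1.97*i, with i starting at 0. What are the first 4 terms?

This is an arithmetic sequence.
i=0: S_0 = 4.57 + 1.97*0 = 4.57
i=1: S_1 = 4.57 + 1.97*1 = 6.54
i=2: S_2 = 4.57 + 1.97*2 = 8.51
i=3: S_3 = 4.57 + 1.97*3 = 10.48
The first 4 terms are: [4.57, 6.54, 8.51, 10.48]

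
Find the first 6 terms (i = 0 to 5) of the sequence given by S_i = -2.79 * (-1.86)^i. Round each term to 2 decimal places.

This is a geometric sequence.
i=0: S_0 = -2.79 * (-1.86)^0 = -2.79
i=1: S_1 = -2.79 * (-1.86)^1 ≈ 5.19
i=2: S_2 = -2.79 * (-1.86)^2 ≈ -9.65
i=3: S_3 = -2.79 * (-1.86)^3 ≈ 17.95
i=4: S_4 = -2.79 * (-1.86)^4 ≈ -33.39
i=5: S_5 = -2.79 * (-1.86)^5 ≈ 62.11
The first 6 terms are: [-2.79, 5.19, -9.65, 17.95, -33.39, 62.11]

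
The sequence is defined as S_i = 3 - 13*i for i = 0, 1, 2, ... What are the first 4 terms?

This is an arithmetic sequence.
i=0: S_0 = 3 + -13*0 = 3
i=1: S_1 = 3 + -13*1 = -10
i=2: S_2 = 3 + -13*2 = -23
i=3: S_3 = 3 + -13*3 = -36
The first 4 terms are: [3, -10, -23, -36]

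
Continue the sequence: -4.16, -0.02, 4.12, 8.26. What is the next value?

Differences: -0.02 - -4.16 = 4.14
This is an arithmetic sequence with common difference d = 4.14.
Next term = 8.26 + 4.14 = 12.4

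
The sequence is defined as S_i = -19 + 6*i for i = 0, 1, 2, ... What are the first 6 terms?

This is an arithmetic sequence.
i=0: S_0 = -19 + 6*0 = -19
i=1: S_1 = -19 + 6*1 = -13
i=2: S_2 = -19 + 6*2 = -7
i=3: S_3 = -19 + 6*3 = -1
i=4: S_4 = -19 + 6*4 = 5
i=5: S_5 = -19 + 6*5 = 11
The first 6 terms are: [-19, -13, -7, -1, 5, 11]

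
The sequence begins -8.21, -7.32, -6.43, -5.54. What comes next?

Differences: -7.32 - -8.21 = 0.89
This is an arithmetic sequence with common difference d = 0.89.
Next term = -5.54 + 0.89 = -4.65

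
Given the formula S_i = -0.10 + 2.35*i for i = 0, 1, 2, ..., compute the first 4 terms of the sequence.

This is an arithmetic sequence.
i=0: S_0 = -0.1 + 2.35*0 = -0.1
i=1: S_1 = -0.1 + 2.35*1 = 2.25
i=2: S_2 = -0.1 + 2.35*2 = 4.6
i=3: S_3 = -0.1 + 2.35*3 = 6.95
The first 4 terms are: [-0.1, 2.25, 4.6, 6.95]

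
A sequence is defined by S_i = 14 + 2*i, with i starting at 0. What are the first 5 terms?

This is an arithmetic sequence.
i=0: S_0 = 14 + 2*0 = 14
i=1: S_1 = 14 + 2*1 = 16
i=2: S_2 = 14 + 2*2 = 18
i=3: S_3 = 14 + 2*3 = 20
i=4: S_4 = 14 + 2*4 = 22
The first 5 terms are: [14, 16, 18, 20, 22]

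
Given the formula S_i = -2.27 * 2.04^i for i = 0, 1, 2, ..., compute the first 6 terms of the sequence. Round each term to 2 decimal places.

This is a geometric sequence.
i=0: S_0 = -2.27 * 2.04^0 = -2.27
i=1: S_1 = -2.27 * 2.04^1 ≈ -4.63
i=2: S_2 = -2.27 * 2.04^2 ≈ -9.45
i=3: S_3 = -2.27 * 2.04^3 ≈ -19.27
i=4: S_4 = -2.27 * 2.04^4 ≈ -39.31
i=5: S_5 = -2.27 * 2.04^5 ≈ -80.2
The first 6 terms are: [-2.27, -4.63, -9.45, -19.27, -39.31, -80.2]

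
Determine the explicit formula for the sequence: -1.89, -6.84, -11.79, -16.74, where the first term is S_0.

Check differences: -6.84 - -1.89 = -4.95
-11.79 - -6.84 = -4.95
Common difference d = -4.95.
First term a = -1.89.
Formula: S_i = -1.89 - 4.95*i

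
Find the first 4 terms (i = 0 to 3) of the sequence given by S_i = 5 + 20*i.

This is an arithmetic sequence.
i=0: S_0 = 5 + 20*0 = 5
i=1: S_1 = 5 + 20*1 = 25
i=2: S_2 = 5 + 20*2 = 45
i=3: S_3 = 5 + 20*3 = 65
The first 4 terms are: [5, 25, 45, 65]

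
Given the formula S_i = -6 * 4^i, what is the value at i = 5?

S_5 = -6 * 4^5 = -6 * 1024 = -6144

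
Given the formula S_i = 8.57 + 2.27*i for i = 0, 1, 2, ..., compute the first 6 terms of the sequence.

This is an arithmetic sequence.
i=0: S_0 = 8.57 + 2.27*0 = 8.57
i=1: S_1 = 8.57 + 2.27*1 = 10.84
i=2: S_2 = 8.57 + 2.27*2 = 13.11
i=3: S_3 = 8.57 + 2.27*3 = 15.38
i=4: S_4 = 8.57 + 2.27*4 = 17.65
i=5: S_5 = 8.57 + 2.27*5 = 19.92
The first 6 terms are: [8.57, 10.84, 13.11, 15.38, 17.65, 19.92]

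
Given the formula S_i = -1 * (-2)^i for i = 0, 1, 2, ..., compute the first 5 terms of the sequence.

This is a geometric sequence.
i=0: S_0 = -1 * (-2)^0 = -1
i=1: S_1 = -1 * (-2)^1 = 2
i=2: S_2 = -1 * (-2)^2 = -4
i=3: S_3 = -1 * (-2)^3 = 8
i=4: S_4 = -1 * (-2)^4 = -16
The first 5 terms are: [-1, 2, -4, 8, -16]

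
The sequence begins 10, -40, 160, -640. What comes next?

Ratios: -40 / 10 = -4.0
This is a geometric sequence with common ratio r = -4.
Next term = -640 * -4 = 2560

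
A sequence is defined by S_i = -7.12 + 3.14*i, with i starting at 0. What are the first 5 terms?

This is an arithmetic sequence.
i=0: S_0 = -7.12 + 3.14*0 = -7.12
i=1: S_1 = -7.12 + 3.14*1 = -3.98
i=2: S_2 = -7.12 + 3.14*2 = -0.84
i=3: S_3 = -7.12 + 3.14*3 = 2.3
i=4: S_4 = -7.12 + 3.14*4 = 5.44
The first 5 terms are: [-7.12, -3.98, -0.84, 2.3, 5.44]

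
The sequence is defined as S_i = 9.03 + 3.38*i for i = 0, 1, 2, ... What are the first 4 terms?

This is an arithmetic sequence.
i=0: S_0 = 9.03 + 3.38*0 = 9.03
i=1: S_1 = 9.03 + 3.38*1 = 12.41
i=2: S_2 = 9.03 + 3.38*2 = 15.79
i=3: S_3 = 9.03 + 3.38*3 = 19.17
The first 4 terms are: [9.03, 12.41, 15.79, 19.17]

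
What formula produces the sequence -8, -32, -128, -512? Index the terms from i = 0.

Check ratios: -32 / -8 = 4.0
Common ratio r = 4.
First term a = -8.
Formula: S_i = -8 * 4^i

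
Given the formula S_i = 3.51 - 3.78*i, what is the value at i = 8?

S_8 = 3.51 + -3.78*8 = 3.51 + -30.24 = -26.73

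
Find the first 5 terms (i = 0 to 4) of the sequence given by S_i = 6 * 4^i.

This is a geometric sequence.
i=0: S_0 = 6 * 4^0 = 6
i=1: S_1 = 6 * 4^1 = 24
i=2: S_2 = 6 * 4^2 = 96
i=3: S_3 = 6 * 4^3 = 384
i=4: S_4 = 6 * 4^4 = 1536
The first 5 terms are: [6, 24, 96, 384, 1536]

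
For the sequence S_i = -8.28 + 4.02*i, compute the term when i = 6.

S_6 = -8.28 + 4.02*6 = -8.28 + 24.12 = 15.84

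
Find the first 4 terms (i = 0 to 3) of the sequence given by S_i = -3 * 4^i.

This is a geometric sequence.
i=0: S_0 = -3 * 4^0 = -3
i=1: S_1 = -3 * 4^1 = -12
i=2: S_2 = -3 * 4^2 = -48
i=3: S_3 = -3 * 4^3 = -192
The first 4 terms are: [-3, -12, -48, -192]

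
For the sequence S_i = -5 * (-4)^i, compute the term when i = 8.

S_8 = -5 * (-4)^8 = -5 * 65536 = -327680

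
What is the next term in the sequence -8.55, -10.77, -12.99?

Differences: -10.77 - -8.55 = -2.22
This is an arithmetic sequence with common difference d = -2.22.
Next term = -12.99 + -2.22 = -15.21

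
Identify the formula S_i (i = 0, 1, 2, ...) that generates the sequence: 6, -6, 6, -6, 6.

Check ratios: -6 / 6 = -1.0
Common ratio r = -1.
First term a = 6.
Formula: S_i = 6 * (-1)^i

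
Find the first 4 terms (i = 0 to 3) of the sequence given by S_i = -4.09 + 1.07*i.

This is an arithmetic sequence.
i=0: S_0 = -4.09 + 1.07*0 = -4.09
i=1: S_1 = -4.09 + 1.07*1 = -3.02
i=2: S_2 = -4.09 + 1.07*2 = -1.95
i=3: S_3 = -4.09 + 1.07*3 = -0.88
The first 4 terms are: [-4.09, -3.02, -1.95, -0.88]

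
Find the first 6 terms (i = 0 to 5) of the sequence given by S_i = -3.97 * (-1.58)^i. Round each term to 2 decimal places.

This is a geometric sequence.
i=0: S_0 = -3.97 * (-1.58)^0 = -3.97
i=1: S_1 = -3.97 * (-1.58)^1 ≈ 6.27
i=2: S_2 = -3.97 * (-1.58)^2 ≈ -9.91
i=3: S_3 = -3.97 * (-1.58)^3 ≈ 15.66
i=4: S_4 = -3.97 * (-1.58)^4 ≈ -24.74
i=5: S_5 = -3.97 * (-1.58)^5 ≈ 39.09
The first 6 terms are: [-3.97, 6.27, -9.91, 15.66, -24.74, 39.09]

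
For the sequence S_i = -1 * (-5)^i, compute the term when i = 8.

S_8 = -1 * (-5)^8 = -1 * 390625 = -390625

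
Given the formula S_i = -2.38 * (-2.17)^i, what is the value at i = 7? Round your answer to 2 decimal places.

S_7 = -2.38 * (-2.17)^7 ≈ -2.38 * -226.5782 ≈ 539.26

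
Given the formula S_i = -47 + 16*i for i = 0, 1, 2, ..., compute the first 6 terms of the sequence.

This is an arithmetic sequence.
i=0: S_0 = -47 + 16*0 = -47
i=1: S_1 = -47 + 16*1 = -31
i=2: S_2 = -47 + 16*2 = -15
i=3: S_3 = -47 + 16*3 = 1
i=4: S_4 = -47 + 16*4 = 17
i=5: S_5 = -47 + 16*5 = 33
The first 6 terms are: [-47, -31, -15, 1, 17, 33]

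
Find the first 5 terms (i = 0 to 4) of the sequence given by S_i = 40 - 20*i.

This is an arithmetic sequence.
i=0: S_0 = 40 + -20*0 = 40
i=1: S_1 = 40 + -20*1 = 20
i=2: S_2 = 40 + -20*2 = 0
i=3: S_3 = 40 + -20*3 = -20
i=4: S_4 = 40 + -20*4 = -40
The first 5 terms are: [40, 20, 0, -20, -40]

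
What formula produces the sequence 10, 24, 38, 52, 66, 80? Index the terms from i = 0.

Check differences: 24 - 10 = 14
38 - 24 = 14
Common difference d = 14.
First term a = 10.
Formula: S_i = 10 + 14*i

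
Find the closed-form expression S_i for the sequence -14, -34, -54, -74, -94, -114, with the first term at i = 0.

Check differences: -34 - -14 = -20
-54 - -34 = -20
Common difference d = -20.
First term a = -14.
Formula: S_i = -14 - 20*i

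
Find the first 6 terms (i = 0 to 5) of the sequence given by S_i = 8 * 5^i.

This is a geometric sequence.
i=0: S_0 = 8 * 5^0 = 8
i=1: S_1 = 8 * 5^1 = 40
i=2: S_2 = 8 * 5^2 = 200
i=3: S_3 = 8 * 5^3 = 1000
i=4: S_4 = 8 * 5^4 = 5000
i=5: S_5 = 8 * 5^5 = 25000
The first 6 terms are: [8, 40, 200, 1000, 5000, 25000]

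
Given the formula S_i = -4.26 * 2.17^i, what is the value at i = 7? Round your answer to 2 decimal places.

S_7 = -4.26 * 2.17^7 ≈ -4.26 * 226.5782 ≈ -965.22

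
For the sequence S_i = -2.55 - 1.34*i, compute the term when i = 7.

S_7 = -2.55 + -1.34*7 = -2.55 + -9.38 = -11.93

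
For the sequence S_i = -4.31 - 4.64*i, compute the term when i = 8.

S_8 = -4.31 + -4.64*8 = -4.31 + -37.12 = -41.43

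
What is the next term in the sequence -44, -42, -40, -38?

Differences: -42 - -44 = 2
This is an arithmetic sequence with common difference d = 2.
Next term = -38 + 2 = -36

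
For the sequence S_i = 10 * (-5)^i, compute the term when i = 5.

S_5 = 10 * (-5)^5 = 10 * -3125 = -31250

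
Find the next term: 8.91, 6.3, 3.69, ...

Differences: 6.3 - 8.91 = -2.61
This is an arithmetic sequence with common difference d = -2.61.
Next term = 3.69 + -2.61 = 1.08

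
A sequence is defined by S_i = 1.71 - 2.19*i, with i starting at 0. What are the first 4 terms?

This is an arithmetic sequence.
i=0: S_0 = 1.71 + -2.19*0 = 1.71
i=1: S_1 = 1.71 + -2.19*1 = -0.48
i=2: S_2 = 1.71 + -2.19*2 = -2.67
i=3: S_3 = 1.71 + -2.19*3 = -4.86
The first 4 terms are: [1.71, -0.48, -2.67, -4.86]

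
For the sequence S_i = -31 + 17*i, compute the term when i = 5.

S_5 = -31 + 17*5 = -31 + 85 = 54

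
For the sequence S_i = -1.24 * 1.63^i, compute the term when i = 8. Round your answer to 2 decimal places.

S_8 = -1.24 * 1.63^8 ≈ -1.24 * 49.8311 ≈ -61.79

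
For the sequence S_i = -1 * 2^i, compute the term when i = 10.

S_10 = -1 * 2^10 = -1 * 1024 = -1024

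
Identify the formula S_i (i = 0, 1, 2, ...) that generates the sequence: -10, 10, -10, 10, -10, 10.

Check ratios: 10 / -10 = -1.0
Common ratio r = -1.
First term a = -10.
Formula: S_i = -10 * (-1)^i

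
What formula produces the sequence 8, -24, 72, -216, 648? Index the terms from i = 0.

Check ratios: -24 / 8 = -3.0
Common ratio r = -3.
First term a = 8.
Formula: S_i = 8 * (-3)^i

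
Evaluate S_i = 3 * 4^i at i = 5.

S_5 = 3 * 4^5 = 3 * 1024 = 3072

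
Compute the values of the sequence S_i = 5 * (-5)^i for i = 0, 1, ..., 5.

This is a geometric sequence.
i=0: S_0 = 5 * (-5)^0 = 5
i=1: S_1 = 5 * (-5)^1 = -25
i=2: S_2 = 5 * (-5)^2 = 125
i=3: S_3 = 5 * (-5)^3 = -625
i=4: S_4 = 5 * (-5)^4 = 3125
i=5: S_5 = 5 * (-5)^5 = -15625
The first 6 terms are: [5, -25, 125, -625, 3125, -15625]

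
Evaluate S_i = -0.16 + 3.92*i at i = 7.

S_7 = -0.16 + 3.92*7 = -0.16 + 27.44 = 27.28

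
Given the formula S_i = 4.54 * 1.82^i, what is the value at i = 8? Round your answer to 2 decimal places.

S_8 = 4.54 * 1.82^8 ≈ 4.54 * 120.3846 ≈ 546.55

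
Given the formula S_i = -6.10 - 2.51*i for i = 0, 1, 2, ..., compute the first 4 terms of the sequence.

This is an arithmetic sequence.
i=0: S_0 = -6.1 + -2.51*0 = -6.1
i=1: S_1 = -6.1 + -2.51*1 = -8.61
i=2: S_2 = -6.1 + -2.51*2 = -11.12
i=3: S_3 = -6.1 + -2.51*3 = -13.63
The first 4 terms are: [-6.1, -8.61, -11.12, -13.63]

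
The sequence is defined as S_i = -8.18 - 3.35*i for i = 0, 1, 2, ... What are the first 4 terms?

This is an arithmetic sequence.
i=0: S_0 = -8.18 + -3.35*0 = -8.18
i=1: S_1 = -8.18 + -3.35*1 = -11.53
i=2: S_2 = -8.18 + -3.35*2 = -14.88
i=3: S_3 = -8.18 + -3.35*3 = -18.23
The first 4 terms are: [-8.18, -11.53, -14.88, -18.23]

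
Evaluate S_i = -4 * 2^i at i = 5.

S_5 = -4 * 2^5 = -4 * 32 = -128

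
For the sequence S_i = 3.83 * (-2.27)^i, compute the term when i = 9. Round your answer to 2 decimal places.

S_9 = 3.83 * (-2.27)^9 ≈ 3.83 * -1600.4154 ≈ -6129.59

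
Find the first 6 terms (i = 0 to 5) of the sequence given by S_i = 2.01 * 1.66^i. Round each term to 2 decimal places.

This is a geometric sequence.
i=0: S_0 = 2.01 * 1.66^0 = 2.01
i=1: S_1 = 2.01 * 1.66^1 ≈ 3.34
i=2: S_2 = 2.01 * 1.66^2 ≈ 5.54
i=3: S_3 = 2.01 * 1.66^3 ≈ 9.19
i=4: S_4 = 2.01 * 1.66^4 ≈ 15.26
i=5: S_5 = 2.01 * 1.66^5 ≈ 25.34
The first 6 terms are: [2.01, 3.34, 5.54, 9.19, 15.26, 25.34]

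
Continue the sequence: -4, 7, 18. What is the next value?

Differences: 7 - -4 = 11
This is an arithmetic sequence with common difference d = 11.
Next term = 18 + 11 = 29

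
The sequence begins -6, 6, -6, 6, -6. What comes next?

Ratios: 6 / -6 = -1.0
This is a geometric sequence with common ratio r = -1.
Next term = -6 * -1 = 6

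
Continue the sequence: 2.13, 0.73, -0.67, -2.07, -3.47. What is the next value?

Differences: 0.73 - 2.13 = -1.4
This is an arithmetic sequence with common difference d = -1.4.
Next term = -3.47 + -1.4 = -4.87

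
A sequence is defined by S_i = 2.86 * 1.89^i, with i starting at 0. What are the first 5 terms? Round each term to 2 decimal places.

This is a geometric sequence.
i=0: S_0 = 2.86 * 1.89^0 = 2.86
i=1: S_1 = 2.86 * 1.89^1 ≈ 5.41
i=2: S_2 = 2.86 * 1.89^2 ≈ 10.22
i=3: S_3 = 2.86 * 1.89^3 ≈ 19.31
i=4: S_4 = 2.86 * 1.89^4 ≈ 36.49
The first 5 terms are: [2.86, 5.41, 10.22, 19.31, 36.49]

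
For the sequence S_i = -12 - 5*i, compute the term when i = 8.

S_8 = -12 + -5*8 = -12 + -40 = -52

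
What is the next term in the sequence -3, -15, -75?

Ratios: -15 / -3 = 5.0
This is a geometric sequence with common ratio r = 5.
Next term = -75 * 5 = -375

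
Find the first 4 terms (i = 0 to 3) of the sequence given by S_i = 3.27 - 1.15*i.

This is an arithmetic sequence.
i=0: S_0 = 3.27 + -1.15*0 = 3.27
i=1: S_1 = 3.27 + -1.15*1 = 2.12
i=2: S_2 = 3.27 + -1.15*2 = 0.97
i=3: S_3 = 3.27 + -1.15*3 = -0.18
The first 4 terms are: [3.27, 2.12, 0.97, -0.18]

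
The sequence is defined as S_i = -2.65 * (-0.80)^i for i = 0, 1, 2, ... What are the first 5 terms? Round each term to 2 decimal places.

This is a geometric sequence.
i=0: S_0 = -2.65 * (-0.8)^0 = -2.65
i=1: S_1 = -2.65 * (-0.8)^1 = 2.12
i=2: S_2 = -2.65 * (-0.8)^2 ≈ -1.7
i=3: S_3 = -2.65 * (-0.8)^3 ≈ 1.36
i=4: S_4 = -2.65 * (-0.8)^4 ≈ -1.09
The first 5 terms are: [-2.65, 2.12, -1.7, 1.36, -1.09]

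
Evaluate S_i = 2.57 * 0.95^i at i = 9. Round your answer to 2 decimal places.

S_9 = 2.57 * 0.95^9 ≈ 2.57 * 0.6302 ≈ 1.62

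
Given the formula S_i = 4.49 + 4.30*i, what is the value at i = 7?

S_7 = 4.49 + 4.3*7 = 4.49 + 30.1 = 34.59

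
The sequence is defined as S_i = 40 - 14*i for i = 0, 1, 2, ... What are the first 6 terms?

This is an arithmetic sequence.
i=0: S_0 = 40 + -14*0 = 40
i=1: S_1 = 40 + -14*1 = 26
i=2: S_2 = 40 + -14*2 = 12
i=3: S_3 = 40 + -14*3 = -2
i=4: S_4 = 40 + -14*4 = -16
i=5: S_5 = 40 + -14*5 = -30
The first 6 terms are: [40, 26, 12, -2, -16, -30]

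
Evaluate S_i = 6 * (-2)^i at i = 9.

S_9 = 6 * (-2)^9 = 6 * -512 = -3072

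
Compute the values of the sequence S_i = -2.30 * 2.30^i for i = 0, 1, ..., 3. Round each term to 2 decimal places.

This is a geometric sequence.
i=0: S_0 = -2.3 * 2.3^0 = -2.3
i=1: S_1 = -2.3 * 2.3^1 = -5.29
i=2: S_2 = -2.3 * 2.3^2 ≈ -12.17
i=3: S_3 = -2.3 * 2.3^3 ≈ -27.98
The first 4 terms are: [-2.3, -5.29, -12.17, -27.98]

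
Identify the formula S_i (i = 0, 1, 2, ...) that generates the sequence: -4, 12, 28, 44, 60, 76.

Check differences: 12 - -4 = 16
28 - 12 = 16
Common difference d = 16.
First term a = -4.
Formula: S_i = -4 + 16*i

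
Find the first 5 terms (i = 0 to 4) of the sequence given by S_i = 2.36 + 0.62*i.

This is an arithmetic sequence.
i=0: S_0 = 2.36 + 0.62*0 = 2.36
i=1: S_1 = 2.36 + 0.62*1 = 2.98
i=2: S_2 = 2.36 + 0.62*2 = 3.6
i=3: S_3 = 2.36 + 0.62*3 = 4.22
i=4: S_4 = 2.36 + 0.62*4 = 4.84
The first 5 terms are: [2.36, 2.98, 3.6, 4.22, 4.84]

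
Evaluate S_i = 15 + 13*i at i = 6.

S_6 = 15 + 13*6 = 15 + 78 = 93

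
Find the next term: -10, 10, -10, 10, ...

Ratios: 10 / -10 = -1.0
This is a geometric sequence with common ratio r = -1.
Next term = 10 * -1 = -10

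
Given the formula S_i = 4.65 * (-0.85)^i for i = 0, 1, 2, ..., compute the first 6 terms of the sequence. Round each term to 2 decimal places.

This is a geometric sequence.
i=0: S_0 = 4.65 * (-0.85)^0 = 4.65
i=1: S_1 = 4.65 * (-0.85)^1 ≈ -3.95
i=2: S_2 = 4.65 * (-0.85)^2 ≈ 3.36
i=3: S_3 = 4.65 * (-0.85)^3 ≈ -2.86
i=4: S_4 = 4.65 * (-0.85)^4 ≈ 2.43
i=5: S_5 = 4.65 * (-0.85)^5 ≈ -2.06
The first 6 terms are: [4.65, -3.95, 3.36, -2.86, 2.43, -2.06]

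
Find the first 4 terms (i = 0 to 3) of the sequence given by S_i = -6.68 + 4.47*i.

This is an arithmetic sequence.
i=0: S_0 = -6.68 + 4.47*0 = -6.68
i=1: S_1 = -6.68 + 4.47*1 = -2.21
i=2: S_2 = -6.68 + 4.47*2 = 2.26
i=3: S_3 = -6.68 + 4.47*3 = 6.73
The first 4 terms are: [-6.68, -2.21, 2.26, 6.73]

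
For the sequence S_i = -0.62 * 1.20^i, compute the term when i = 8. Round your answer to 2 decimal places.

S_8 = -0.62 * 1.2^8 ≈ -0.62 * 4.2998 ≈ -2.67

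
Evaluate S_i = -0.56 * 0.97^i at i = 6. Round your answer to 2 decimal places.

S_6 = -0.56 * 0.97^6 ≈ -0.56 * 0.833 ≈ -0.47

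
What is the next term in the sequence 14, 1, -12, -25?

Differences: 1 - 14 = -13
This is an arithmetic sequence with common difference d = -13.
Next term = -25 + -13 = -38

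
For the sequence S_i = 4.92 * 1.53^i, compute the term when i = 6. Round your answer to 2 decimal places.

S_6 = 4.92 * 1.53^6 ≈ 4.92 * 12.8277 ≈ 63.11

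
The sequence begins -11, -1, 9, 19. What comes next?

Differences: -1 - -11 = 10
This is an arithmetic sequence with common difference d = 10.
Next term = 19 + 10 = 29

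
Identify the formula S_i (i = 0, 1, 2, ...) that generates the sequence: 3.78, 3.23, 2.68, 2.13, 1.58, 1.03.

Check differences: 3.23 - 3.78 = -0.55
2.68 - 3.23 = -0.55
Common difference d = -0.55.
First term a = 3.78.
Formula: S_i = 3.78 - 0.55*i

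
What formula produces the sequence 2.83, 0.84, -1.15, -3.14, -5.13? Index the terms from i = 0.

Check differences: 0.84 - 2.83 = -1.99
-1.15 - 0.84 = -1.99
Common difference d = -1.99.
First term a = 2.83.
Formula: S_i = 2.83 - 1.99*i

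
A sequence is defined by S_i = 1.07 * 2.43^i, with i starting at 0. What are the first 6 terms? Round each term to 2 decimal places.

This is a geometric sequence.
i=0: S_0 = 1.07 * 2.43^0 = 1.07
i=1: S_1 = 1.07 * 2.43^1 ≈ 2.6
i=2: S_2 = 1.07 * 2.43^2 ≈ 6.32
i=3: S_3 = 1.07 * 2.43^3 ≈ 15.35
i=4: S_4 = 1.07 * 2.43^4 ≈ 37.31
i=5: S_5 = 1.07 * 2.43^5 ≈ 90.66
The first 6 terms are: [1.07, 2.6, 6.32, 15.35, 37.31, 90.66]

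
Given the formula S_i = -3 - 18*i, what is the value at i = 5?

S_5 = -3 + -18*5 = -3 + -90 = -93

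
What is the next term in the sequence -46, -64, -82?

Differences: -64 - -46 = -18
This is an arithmetic sequence with common difference d = -18.
Next term = -82 + -18 = -100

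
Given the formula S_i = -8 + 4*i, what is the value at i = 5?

S_5 = -8 + 4*5 = -8 + 20 = 12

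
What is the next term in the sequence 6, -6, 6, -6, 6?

Ratios: -6 / 6 = -1.0
This is a geometric sequence with common ratio r = -1.
Next term = 6 * -1 = -6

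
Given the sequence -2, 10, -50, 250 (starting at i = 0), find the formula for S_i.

Check ratios: 10 / -2 = -5.0
Common ratio r = -5.
First term a = -2.
Formula: S_i = -2 * (-5)^i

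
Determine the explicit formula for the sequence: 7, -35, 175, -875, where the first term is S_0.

Check ratios: -35 / 7 = -5.0
Common ratio r = -5.
First term a = 7.
Formula: S_i = 7 * (-5)^i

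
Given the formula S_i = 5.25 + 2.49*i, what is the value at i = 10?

S_10 = 5.25 + 2.49*10 = 5.25 + 24.9 = 30.15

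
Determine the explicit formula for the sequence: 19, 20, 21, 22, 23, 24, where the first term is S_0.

Check differences: 20 - 19 = 1
21 - 20 = 1
Common difference d = 1.
First term a = 19.
Formula: S_i = 19 + 1*i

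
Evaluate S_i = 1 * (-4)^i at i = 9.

S_9 = 1 * (-4)^9 = 1 * -262144 = -262144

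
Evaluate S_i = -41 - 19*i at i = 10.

S_10 = -41 + -19*10 = -41 + -190 = -231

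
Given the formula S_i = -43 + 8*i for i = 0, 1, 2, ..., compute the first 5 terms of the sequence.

This is an arithmetic sequence.
i=0: S_0 = -43 + 8*0 = -43
i=1: S_1 = -43 + 8*1 = -35
i=2: S_2 = -43 + 8*2 = -27
i=3: S_3 = -43 + 8*3 = -19
i=4: S_4 = -43 + 8*4 = -11
The first 5 terms are: [-43, -35, -27, -19, -11]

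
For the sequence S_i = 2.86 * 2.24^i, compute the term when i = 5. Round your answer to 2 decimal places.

S_5 = 2.86 * 2.24^5 ≈ 2.86 * 56.3949 ≈ 161.29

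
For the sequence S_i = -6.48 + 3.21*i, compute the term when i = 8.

S_8 = -6.48 + 3.21*8 = -6.48 + 25.68 = 19.2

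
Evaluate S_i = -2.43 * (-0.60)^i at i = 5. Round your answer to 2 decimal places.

S_5 = -2.43 * (-0.6)^5 ≈ -2.43 * -0.0778 ≈ 0.19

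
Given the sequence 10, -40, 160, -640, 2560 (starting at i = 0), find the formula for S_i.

Check ratios: -40 / 10 = -4.0
Common ratio r = -4.
First term a = 10.
Formula: S_i = 10 * (-4)^i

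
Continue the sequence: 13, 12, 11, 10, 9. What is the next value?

Differences: 12 - 13 = -1
This is an arithmetic sequence with common difference d = -1.
Next term = 9 + -1 = 8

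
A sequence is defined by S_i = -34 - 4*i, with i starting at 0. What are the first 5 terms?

This is an arithmetic sequence.
i=0: S_0 = -34 + -4*0 = -34
i=1: S_1 = -34 + -4*1 = -38
i=2: S_2 = -34 + -4*2 = -42
i=3: S_3 = -34 + -4*3 = -46
i=4: S_4 = -34 + -4*4 = -50
The first 5 terms are: [-34, -38, -42, -46, -50]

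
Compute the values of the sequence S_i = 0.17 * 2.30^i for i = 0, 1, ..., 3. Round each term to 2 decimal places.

This is a geometric sequence.
i=0: S_0 = 0.17 * 2.3^0 = 0.17
i=1: S_1 = 0.17 * 2.3^1 ≈ 0.39
i=2: S_2 = 0.17 * 2.3^2 ≈ 0.9
i=3: S_3 = 0.17 * 2.3^3 ≈ 2.07
The first 4 terms are: [0.17, 0.39, 0.9, 2.07]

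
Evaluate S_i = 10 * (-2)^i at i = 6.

S_6 = 10 * (-2)^6 = 10 * 64 = 640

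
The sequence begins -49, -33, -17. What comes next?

Differences: -33 - -49 = 16
This is an arithmetic sequence with common difference d = 16.
Next term = -17 + 16 = -1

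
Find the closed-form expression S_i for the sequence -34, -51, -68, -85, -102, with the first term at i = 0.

Check differences: -51 - -34 = -17
-68 - -51 = -17
Common difference d = -17.
First term a = -34.
Formula: S_i = -34 - 17*i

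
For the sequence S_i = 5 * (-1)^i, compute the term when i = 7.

S_7 = 5 * (-1)^7 = 5 * -1 = -5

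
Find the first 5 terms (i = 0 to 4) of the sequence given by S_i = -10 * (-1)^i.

This is a geometric sequence.
i=0: S_0 = -10 * (-1)^0 = -10
i=1: S_1 = -10 * (-1)^1 = 10
i=2: S_2 = -10 * (-1)^2 = -10
i=3: S_3 = -10 * (-1)^3 = 10
i=4: S_4 = -10 * (-1)^4 = -10
The first 5 terms are: [-10, 10, -10, 10, -10]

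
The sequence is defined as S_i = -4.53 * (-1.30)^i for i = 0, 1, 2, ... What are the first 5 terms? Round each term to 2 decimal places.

This is a geometric sequence.
i=0: S_0 = -4.53 * (-1.3)^0 = -4.53
i=1: S_1 = -4.53 * (-1.3)^1 ≈ 5.89
i=2: S_2 = -4.53 * (-1.3)^2 ≈ -7.66
i=3: S_3 = -4.53 * (-1.3)^3 ≈ 9.95
i=4: S_4 = -4.53 * (-1.3)^4 ≈ -12.94
The first 5 terms are: [-4.53, 5.89, -7.66, 9.95, -12.94]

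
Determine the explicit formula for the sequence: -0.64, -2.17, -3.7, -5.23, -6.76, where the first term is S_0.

Check differences: -2.17 - -0.64 = -1.53
-3.7 - -2.17 = -1.53
Common difference d = -1.53.
First term a = -0.64.
Formula: S_i = -0.64 - 1.53*i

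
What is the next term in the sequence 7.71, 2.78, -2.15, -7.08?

Differences: 2.78 - 7.71 = -4.93
This is an arithmetic sequence with common difference d = -4.93.
Next term = -7.08 + -4.93 = -12.01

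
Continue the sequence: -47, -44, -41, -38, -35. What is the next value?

Differences: -44 - -47 = 3
This is an arithmetic sequence with common difference d = 3.
Next term = -35 + 3 = -32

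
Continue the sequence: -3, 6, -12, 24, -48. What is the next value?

Ratios: 6 / -3 = -2.0
This is a geometric sequence with common ratio r = -2.
Next term = -48 * -2 = 96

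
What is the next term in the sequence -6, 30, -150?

Ratios: 30 / -6 = -5.0
This is a geometric sequence with common ratio r = -5.
Next term = -150 * -5 = 750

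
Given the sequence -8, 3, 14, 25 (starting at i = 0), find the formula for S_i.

Check differences: 3 - -8 = 11
14 - 3 = 11
Common difference d = 11.
First term a = -8.
Formula: S_i = -8 + 11*i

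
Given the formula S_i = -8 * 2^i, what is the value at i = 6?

S_6 = -8 * 2^6 = -8 * 64 = -512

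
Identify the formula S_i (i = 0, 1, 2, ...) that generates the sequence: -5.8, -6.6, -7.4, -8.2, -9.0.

Check differences: -6.6 - -5.8 = -0.8
-7.4 - -6.6 = -0.8
Common difference d = -0.8.
First term a = -5.8.
Formula: S_i = -5.80 - 0.80*i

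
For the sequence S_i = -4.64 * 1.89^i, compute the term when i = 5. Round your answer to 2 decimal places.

S_5 = -4.64 * 1.89^5 ≈ -4.64 * 24.1162 ≈ -111.9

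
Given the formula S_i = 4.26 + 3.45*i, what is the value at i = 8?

S_8 = 4.26 + 3.45*8 = 4.26 + 27.6 = 31.86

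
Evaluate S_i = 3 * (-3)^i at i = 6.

S_6 = 3 * (-3)^6 = 3 * 729 = 2187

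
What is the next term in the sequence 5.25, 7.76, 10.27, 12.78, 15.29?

Differences: 7.76 - 5.25 = 2.51
This is an arithmetic sequence with common difference d = 2.51.
Next term = 15.29 + 2.51 = 17.8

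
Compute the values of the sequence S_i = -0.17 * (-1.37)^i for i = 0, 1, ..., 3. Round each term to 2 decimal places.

This is a geometric sequence.
i=0: S_0 = -0.17 * (-1.37)^0 = -0.17
i=1: S_1 = -0.17 * (-1.37)^1 ≈ 0.23
i=2: S_2 = -0.17 * (-1.37)^2 ≈ -0.32
i=3: S_3 = -0.17 * (-1.37)^3 ≈ 0.44
The first 4 terms are: [-0.17, 0.23, -0.32, 0.44]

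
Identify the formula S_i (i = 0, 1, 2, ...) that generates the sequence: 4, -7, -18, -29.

Check differences: -7 - 4 = -11
-18 - -7 = -11
Common difference d = -11.
First term a = 4.
Formula: S_i = 4 - 11*i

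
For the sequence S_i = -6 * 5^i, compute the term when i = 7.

S_7 = -6 * 5^7 = -6 * 78125 = -468750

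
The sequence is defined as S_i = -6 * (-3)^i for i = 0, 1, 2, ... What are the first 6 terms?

This is a geometric sequence.
i=0: S_0 = -6 * (-3)^0 = -6
i=1: S_1 = -6 * (-3)^1 = 18
i=2: S_2 = -6 * (-3)^2 = -54
i=3: S_3 = -6 * (-3)^3 = 162
i=4: S_4 = -6 * (-3)^4 = -486
i=5: S_5 = -6 * (-3)^5 = 1458
The first 6 terms are: [-6, 18, -54, 162, -486, 1458]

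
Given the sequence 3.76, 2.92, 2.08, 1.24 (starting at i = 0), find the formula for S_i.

Check differences: 2.92 - 3.76 = -0.84
2.08 - 2.92 = -0.84
Common difference d = -0.84.
First term a = 3.76.
Formula: S_i = 3.76 - 0.84*i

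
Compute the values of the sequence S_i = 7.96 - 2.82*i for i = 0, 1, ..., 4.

This is an arithmetic sequence.
i=0: S_0 = 7.96 + -2.82*0 = 7.96
i=1: S_1 = 7.96 + -2.82*1 = 5.14
i=2: S_2 = 7.96 + -2.82*2 = 2.32
i=3: S_3 = 7.96 + -2.82*3 = -0.5
i=4: S_4 = 7.96 + -2.82*4 = -3.32
The first 5 terms are: [7.96, 5.14, 2.32, -0.5, -3.32]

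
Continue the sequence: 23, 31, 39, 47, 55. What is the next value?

Differences: 31 - 23 = 8
This is an arithmetic sequence with common difference d = 8.
Next term = 55 + 8 = 63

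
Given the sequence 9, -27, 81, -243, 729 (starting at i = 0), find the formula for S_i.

Check ratios: -27 / 9 = -3.0
Common ratio r = -3.
First term a = 9.
Formula: S_i = 9 * (-3)^i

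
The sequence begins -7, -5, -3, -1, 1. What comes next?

Differences: -5 - -7 = 2
This is an arithmetic sequence with common difference d = 2.
Next term = 1 + 2 = 3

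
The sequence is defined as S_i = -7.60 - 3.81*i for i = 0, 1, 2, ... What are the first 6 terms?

This is an arithmetic sequence.
i=0: S_0 = -7.6 + -3.81*0 = -7.6
i=1: S_1 = -7.6 + -3.81*1 = -11.41
i=2: S_2 = -7.6 + -3.81*2 = -15.22
i=3: S_3 = -7.6 + -3.81*3 = -19.03
i=4: S_4 = -7.6 + -3.81*4 = -22.84
i=5: S_5 = -7.6 + -3.81*5 = -26.65
The first 6 terms are: [-7.6, -11.41, -15.22, -19.03, -22.84, -26.65]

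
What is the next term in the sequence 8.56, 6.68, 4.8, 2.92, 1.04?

Differences: 6.68 - 8.56 = -1.88
This is an arithmetic sequence with common difference d = -1.88.
Next term = 1.04 + -1.88 = -0.84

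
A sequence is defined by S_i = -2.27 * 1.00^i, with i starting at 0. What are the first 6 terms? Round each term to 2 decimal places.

This is a geometric sequence.
i=0: S_0 = -2.27 * 1.0^0 = -2.27
i=1: S_1 = -2.27 * 1.0^1 = -2.27
i=2: S_2 = -2.27 * 1.0^2 = -2.27
i=3: S_3 = -2.27 * 1.0^3 = -2.27
i=4: S_4 = -2.27 * 1.0^4 = -2.27
i=5: S_5 = -2.27 * 1.0^5 = -2.27
The first 6 terms are: [-2.27, -2.27, -2.27, -2.27, -2.27, -2.27]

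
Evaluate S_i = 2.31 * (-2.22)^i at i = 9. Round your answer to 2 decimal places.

S_9 = 2.31 * (-2.22)^9 ≈ 2.31 * -1309.7149 ≈ -3025.44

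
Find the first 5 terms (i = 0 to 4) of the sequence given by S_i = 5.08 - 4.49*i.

This is an arithmetic sequence.
i=0: S_0 = 5.08 + -4.49*0 = 5.08
i=1: S_1 = 5.08 + -4.49*1 = 0.59
i=2: S_2 = 5.08 + -4.49*2 = -3.9
i=3: S_3 = 5.08 + -4.49*3 = -8.39
i=4: S_4 = 5.08 + -4.49*4 = -12.88
The first 5 terms are: [5.08, 0.59, -3.9, -8.39, -12.88]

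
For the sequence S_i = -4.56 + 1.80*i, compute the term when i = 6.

S_6 = -4.56 + 1.8*6 = -4.56 + 10.8 = 6.24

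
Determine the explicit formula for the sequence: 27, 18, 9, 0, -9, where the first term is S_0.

Check differences: 18 - 27 = -9
9 - 18 = -9
Common difference d = -9.
First term a = 27.
Formula: S_i = 27 - 9*i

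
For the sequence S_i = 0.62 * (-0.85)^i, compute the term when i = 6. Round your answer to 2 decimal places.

S_6 = 0.62 * (-0.85)^6 ≈ 0.62 * 0.3771 ≈ 0.23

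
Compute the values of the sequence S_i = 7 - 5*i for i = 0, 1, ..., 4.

This is an arithmetic sequence.
i=0: S_0 = 7 + -5*0 = 7
i=1: S_1 = 7 + -5*1 = 2
i=2: S_2 = 7 + -5*2 = -3
i=3: S_3 = 7 + -5*3 = -8
i=4: S_4 = 7 + -5*4 = -13
The first 5 terms are: [7, 2, -3, -8, -13]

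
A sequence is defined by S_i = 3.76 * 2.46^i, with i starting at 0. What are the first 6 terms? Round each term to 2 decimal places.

This is a geometric sequence.
i=0: S_0 = 3.76 * 2.46^0 = 3.76
i=1: S_1 = 3.76 * 2.46^1 ≈ 9.25
i=2: S_2 = 3.76 * 2.46^2 ≈ 22.75
i=3: S_3 = 3.76 * 2.46^3 ≈ 55.97
i=4: S_4 = 3.76 * 2.46^4 ≈ 137.7
i=5: S_5 = 3.76 * 2.46^5 ≈ 338.74
The first 6 terms are: [3.76, 9.25, 22.75, 55.97, 137.7, 338.74]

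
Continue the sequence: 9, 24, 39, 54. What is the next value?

Differences: 24 - 9 = 15
This is an arithmetic sequence with common difference d = 15.
Next term = 54 + 15 = 69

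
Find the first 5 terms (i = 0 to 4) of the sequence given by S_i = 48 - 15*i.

This is an arithmetic sequence.
i=0: S_0 = 48 + -15*0 = 48
i=1: S_1 = 48 + -15*1 = 33
i=2: S_2 = 48 + -15*2 = 18
i=3: S_3 = 48 + -15*3 = 3
i=4: S_4 = 48 + -15*4 = -12
The first 5 terms are: [48, 33, 18, 3, -12]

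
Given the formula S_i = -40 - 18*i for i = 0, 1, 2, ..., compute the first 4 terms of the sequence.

This is an arithmetic sequence.
i=0: S_0 = -40 + -18*0 = -40
i=1: S_1 = -40 + -18*1 = -58
i=2: S_2 = -40 + -18*2 = -76
i=3: S_3 = -40 + -18*3 = -94
The first 4 terms are: [-40, -58, -76, -94]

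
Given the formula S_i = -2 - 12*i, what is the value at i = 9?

S_9 = -2 + -12*9 = -2 + -108 = -110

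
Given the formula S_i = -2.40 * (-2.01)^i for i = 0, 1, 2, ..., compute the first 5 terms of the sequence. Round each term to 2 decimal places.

This is a geometric sequence.
i=0: S_0 = -2.4 * (-2.01)^0 = -2.4
i=1: S_1 = -2.4 * (-2.01)^1 ≈ 4.82
i=2: S_2 = -2.4 * (-2.01)^2 ≈ -9.7
i=3: S_3 = -2.4 * (-2.01)^3 ≈ 19.49
i=4: S_4 = -2.4 * (-2.01)^4 ≈ -39.17
The first 5 terms are: [-2.4, 4.82, -9.7, 19.49, -39.17]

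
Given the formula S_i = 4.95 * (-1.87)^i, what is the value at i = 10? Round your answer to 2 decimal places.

S_10 = 4.95 * (-1.87)^10 ≈ 4.95 * 522.8969 ≈ 2588.34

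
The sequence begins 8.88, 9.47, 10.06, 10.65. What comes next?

Differences: 9.47 - 8.88 = 0.59
This is an arithmetic sequence with common difference d = 0.59.
Next term = 10.65 + 0.59 = 11.24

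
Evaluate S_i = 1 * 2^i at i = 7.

S_7 = 1 * 2^7 = 1 * 128 = 128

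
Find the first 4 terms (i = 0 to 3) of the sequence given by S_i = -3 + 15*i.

This is an arithmetic sequence.
i=0: S_0 = -3 + 15*0 = -3
i=1: S_1 = -3 + 15*1 = 12
i=2: S_2 = -3 + 15*2 = 27
i=3: S_3 = -3 + 15*3 = 42
The first 4 terms are: [-3, 12, 27, 42]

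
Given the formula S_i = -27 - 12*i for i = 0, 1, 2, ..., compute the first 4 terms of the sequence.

This is an arithmetic sequence.
i=0: S_0 = -27 + -12*0 = -27
i=1: S_1 = -27 + -12*1 = -39
i=2: S_2 = -27 + -12*2 = -51
i=3: S_3 = -27 + -12*3 = -63
The first 4 terms are: [-27, -39, -51, -63]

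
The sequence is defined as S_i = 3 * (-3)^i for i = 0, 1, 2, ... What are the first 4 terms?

This is a geometric sequence.
i=0: S_0 = 3 * (-3)^0 = 3
i=1: S_1 = 3 * (-3)^1 = -9
i=2: S_2 = 3 * (-3)^2 = 27
i=3: S_3 = 3 * (-3)^3 = -81
The first 4 terms are: [3, -9, 27, -81]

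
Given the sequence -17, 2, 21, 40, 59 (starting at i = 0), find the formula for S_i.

Check differences: 2 - -17 = 19
21 - 2 = 19
Common difference d = 19.
First term a = -17.
Formula: S_i = -17 + 19*i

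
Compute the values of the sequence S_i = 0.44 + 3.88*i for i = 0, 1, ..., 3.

This is an arithmetic sequence.
i=0: S_0 = 0.44 + 3.88*0 = 0.44
i=1: S_1 = 0.44 + 3.88*1 = 4.32
i=2: S_2 = 0.44 + 3.88*2 = 8.2
i=3: S_3 = 0.44 + 3.88*3 = 12.08
The first 4 terms are: [0.44, 4.32, 8.2, 12.08]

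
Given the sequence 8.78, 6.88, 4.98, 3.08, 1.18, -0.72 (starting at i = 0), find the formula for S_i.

Check differences: 6.88 - 8.78 = -1.9
4.98 - 6.88 = -1.9
Common difference d = -1.9.
First term a = 8.78.
Formula: S_i = 8.78 - 1.90*i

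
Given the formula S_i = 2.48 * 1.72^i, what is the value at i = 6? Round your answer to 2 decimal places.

S_6 = 2.48 * 1.72^6 ≈ 2.48 * 25.8923 ≈ 64.21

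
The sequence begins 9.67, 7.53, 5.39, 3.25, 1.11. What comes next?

Differences: 7.53 - 9.67 = -2.14
This is an arithmetic sequence with common difference d = -2.14.
Next term = 1.11 + -2.14 = -1.03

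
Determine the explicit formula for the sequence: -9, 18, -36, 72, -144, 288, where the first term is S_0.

Check ratios: 18 / -9 = -2.0
Common ratio r = -2.
First term a = -9.
Formula: S_i = -9 * (-2)^i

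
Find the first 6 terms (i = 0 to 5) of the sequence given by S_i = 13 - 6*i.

This is an arithmetic sequence.
i=0: S_0 = 13 + -6*0 = 13
i=1: S_1 = 13 + -6*1 = 7
i=2: S_2 = 13 + -6*2 = 1
i=3: S_3 = 13 + -6*3 = -5
i=4: S_4 = 13 + -6*4 = -11
i=5: S_5 = 13 + -6*5 = -17
The first 6 terms are: [13, 7, 1, -5, -11, -17]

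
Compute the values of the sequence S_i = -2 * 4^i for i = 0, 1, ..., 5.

This is a geometric sequence.
i=0: S_0 = -2 * 4^0 = -2
i=1: S_1 = -2 * 4^1 = -8
i=2: S_2 = -2 * 4^2 = -32
i=3: S_3 = -2 * 4^3 = -128
i=4: S_4 = -2 * 4^4 = -512
i=5: S_5 = -2 * 4^5 = -2048
The first 6 terms are: [-2, -8, -32, -128, -512, -2048]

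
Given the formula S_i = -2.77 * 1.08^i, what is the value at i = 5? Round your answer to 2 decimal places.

S_5 = -2.77 * 1.08^5 ≈ -2.77 * 1.4693 ≈ -4.07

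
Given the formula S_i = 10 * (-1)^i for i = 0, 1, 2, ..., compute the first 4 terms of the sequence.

This is a geometric sequence.
i=0: S_0 = 10 * (-1)^0 = 10
i=1: S_1 = 10 * (-1)^1 = -10
i=2: S_2 = 10 * (-1)^2 = 10
i=3: S_3 = 10 * (-1)^3 = -10
The first 4 terms are: [10, -10, 10, -10]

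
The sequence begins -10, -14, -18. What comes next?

Differences: -14 - -10 = -4
This is an arithmetic sequence with common difference d = -4.
Next term = -18 + -4 = -22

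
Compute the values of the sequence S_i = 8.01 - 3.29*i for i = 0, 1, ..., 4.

This is an arithmetic sequence.
i=0: S_0 = 8.01 + -3.29*0 = 8.01
i=1: S_1 = 8.01 + -3.29*1 = 4.72
i=2: S_2 = 8.01 + -3.29*2 = 1.43
i=3: S_3 = 8.01 + -3.29*3 = -1.86
i=4: S_4 = 8.01 + -3.29*4 = -5.15
The first 5 terms are: [8.01, 4.72, 1.43, -1.86, -5.15]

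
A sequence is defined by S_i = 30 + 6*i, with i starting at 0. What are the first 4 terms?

This is an arithmetic sequence.
i=0: S_0 = 30 + 6*0 = 30
i=1: S_1 = 30 + 6*1 = 36
i=2: S_2 = 30 + 6*2 = 42
i=3: S_3 = 30 + 6*3 = 48
The first 4 terms are: [30, 36, 42, 48]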